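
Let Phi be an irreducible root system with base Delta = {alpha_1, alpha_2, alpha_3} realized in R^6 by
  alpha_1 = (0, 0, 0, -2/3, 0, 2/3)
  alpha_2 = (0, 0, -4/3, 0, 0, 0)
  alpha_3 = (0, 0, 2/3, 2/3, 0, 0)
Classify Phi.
C_3

Compute the Cartan integers a_ij = 2(alpha_i, alpha_j)/(alpha_j, alpha_j); the resulting 3x3 Cartan matrix is
[[2, 0, -1], [0, 2, -2], [-1, -1, 2]].
The roots have two lengths (squared-length ratio 2:1); the short ones are alpha_{1,3}. The associated Dynkin diagram is a chain of 3 nodes with a double edge at one end; the terminal node there is the unique long simple root (C_3), so the type is C_3 (the algebra sp(6)).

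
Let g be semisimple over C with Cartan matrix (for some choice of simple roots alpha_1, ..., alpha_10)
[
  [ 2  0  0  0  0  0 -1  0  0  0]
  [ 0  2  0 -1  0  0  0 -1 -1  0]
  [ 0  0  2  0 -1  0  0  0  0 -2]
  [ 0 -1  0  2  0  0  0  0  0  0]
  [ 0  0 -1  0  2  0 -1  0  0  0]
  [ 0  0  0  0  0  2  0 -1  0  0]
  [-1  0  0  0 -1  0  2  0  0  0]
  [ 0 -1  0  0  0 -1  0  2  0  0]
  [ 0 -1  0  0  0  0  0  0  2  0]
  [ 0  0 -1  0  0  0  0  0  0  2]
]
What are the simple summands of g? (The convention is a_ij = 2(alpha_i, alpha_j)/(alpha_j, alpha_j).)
B5 ⊕ D5

The diagram associated to this matrix has two connected components: the simple roots {alpha_1, alpha_3, alpha_5, alpha_7, alpha_10} form a chain of 5 nodes with a double edge at one end; the terminal node there is the unique short simple root (B_5), and {alpha_2, alpha_4, alpha_6, alpha_8, alpha_9} form a chain of 3 nodes with a fork of two nodes at one end (D_5). A semisimple Lie algebra decomposes uniquely as the direct sum of simple ideals, one per connected component of its Dynkin diagram, so g ≅ B_5 ⊕ D_5 (dimension 55 + 45 = 100).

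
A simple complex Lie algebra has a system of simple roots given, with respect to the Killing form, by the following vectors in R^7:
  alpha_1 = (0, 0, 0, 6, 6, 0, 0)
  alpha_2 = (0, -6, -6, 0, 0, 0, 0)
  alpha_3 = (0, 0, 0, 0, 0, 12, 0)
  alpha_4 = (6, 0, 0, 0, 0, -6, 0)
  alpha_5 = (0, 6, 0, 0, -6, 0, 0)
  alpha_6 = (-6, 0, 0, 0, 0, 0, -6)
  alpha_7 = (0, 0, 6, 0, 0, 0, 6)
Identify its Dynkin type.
C_7 (sp(14))

Compute the Cartan integers a_ij = 2(alpha_i, alpha_j)/(alpha_j, alpha_j); the resulting 7x7 Cartan matrix is
[[2, 0, 0, 0, -1, 0, 0], [0, 2, 0, 0, -1, 0, -1], [0, 0, 2, -2, 0, 0, 0], [0, 0, -1, 2, 0, -1, 0], [-1, -1, 0, 0, 2, 0, 0], [0, 0, 0, -1, 0, 2, -1], [0, -1, 0, 0, 0, -1, 2]].
The roots have two lengths (squared-length ratio 2:1); the short ones are alpha_{1,2,4,5,6,7}. The associated Dynkin diagram is a chain of 7 nodes with a double edge at one end; the terminal node there is the unique long simple root (C_7), so the type is C_7 (the algebra sp(14)).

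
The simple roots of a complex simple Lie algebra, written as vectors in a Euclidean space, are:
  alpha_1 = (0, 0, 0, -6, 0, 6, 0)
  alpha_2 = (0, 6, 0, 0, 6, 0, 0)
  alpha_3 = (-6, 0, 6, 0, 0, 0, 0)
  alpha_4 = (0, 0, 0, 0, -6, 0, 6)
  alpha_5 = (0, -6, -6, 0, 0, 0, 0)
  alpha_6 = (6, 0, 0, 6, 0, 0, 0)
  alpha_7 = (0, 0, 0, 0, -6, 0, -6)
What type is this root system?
D_7 (so(14))

Compute the Cartan integers a_ij = 2(alpha_i, alpha_j)/(alpha_j, alpha_j); the resulting 7x7 Cartan matrix is
[[2, 0, 0, 0, 0, -1, 0], [0, 2, 0, -1, -1, 0, -1], [0, 0, 2, 0, -1, -1, 0], [0, -1, 0, 2, 0, 0, 0], [0, -1, -1, 0, 2, 0, 0], [-1, 0, -1, 0, 0, 2, 0], [0, -1, 0, 0, 0, 0, 2]].
All simple roots have the same length, so the diagram is simply laced. The associated Dynkin diagram is a chain of 5 nodes with a fork of two nodes at one end (D_7), so the type is D_7 (the algebra so(14)).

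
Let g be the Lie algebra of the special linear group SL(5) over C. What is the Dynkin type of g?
A_4 (sl(5))

This is sl(5), which has dimension 5^2 - 1 = 24 and rank 5 - 1 = 4 (a Cartan subalgebra is the diagonal traceless matrices). In the classification of classical Lie algebras, the special linear algebra sl(n+1) has type A_n; here n = 4, so the Dynkin diagram is a chain of 4 nodes with single edges (A_4). Hence the type is A_4.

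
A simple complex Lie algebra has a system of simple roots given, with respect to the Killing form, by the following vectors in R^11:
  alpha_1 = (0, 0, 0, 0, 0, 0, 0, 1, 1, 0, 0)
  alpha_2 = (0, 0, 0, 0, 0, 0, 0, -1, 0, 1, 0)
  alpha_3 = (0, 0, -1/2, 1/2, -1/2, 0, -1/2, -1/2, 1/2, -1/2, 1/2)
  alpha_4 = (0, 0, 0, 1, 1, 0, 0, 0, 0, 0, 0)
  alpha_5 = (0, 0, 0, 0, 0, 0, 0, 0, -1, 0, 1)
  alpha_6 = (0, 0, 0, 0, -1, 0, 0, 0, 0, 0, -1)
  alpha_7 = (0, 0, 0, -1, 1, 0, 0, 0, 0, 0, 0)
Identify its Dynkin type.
Compute the Cartan integers a_ij = 2(alpha_i, alpha_j)/(alpha_j, alpha_j); the resulting 7x7 Cartan matrix is
[[2, -1, 0, 0, -1, 0, 0], [-1, 2, 0, 0, 0, 0, 0], [0, 0, 2, 0, 0, 0, -1], [0, 0, 0, 2, 0, -1, 0], [-1, 0, 0, 0, 2, -1, 0], [0, 0, 0, -1, -1, 2, -1], [0, 0, -1, 0, 0, -1, 2]].
All simple roots have the same length, so the diagram is simply laced. The associated Dynkin diagram is a chain of 6 nodes with one extra node attached to the third node from one end (E_7), so the type is E_7.

E_7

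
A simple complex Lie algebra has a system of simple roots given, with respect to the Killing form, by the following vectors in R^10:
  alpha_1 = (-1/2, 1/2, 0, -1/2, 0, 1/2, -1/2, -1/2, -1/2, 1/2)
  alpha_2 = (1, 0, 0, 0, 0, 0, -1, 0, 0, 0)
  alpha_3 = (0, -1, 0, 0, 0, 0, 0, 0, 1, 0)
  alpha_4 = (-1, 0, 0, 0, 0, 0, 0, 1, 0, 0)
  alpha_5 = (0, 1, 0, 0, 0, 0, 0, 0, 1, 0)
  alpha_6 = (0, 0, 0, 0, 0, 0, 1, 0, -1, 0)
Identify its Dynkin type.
Compute the Cartan integers a_ij = 2(alpha_i, alpha_j)/(alpha_j, alpha_j); the resulting 6x6 Cartan matrix is
[[2, 0, -1, 0, 0, 0], [0, 2, 0, -1, 0, -1], [-1, 0, 2, 0, 0, -1], [0, -1, 0, 2, 0, 0], [0, 0, 0, 0, 2, -1], [0, -1, -1, 0, -1, 2]].
All simple roots have the same length, so the diagram is simply laced. The associated Dynkin diagram is a chain of 5 nodes with one extra node attached to the third node from one end (E_6), so the type is E_6.

E_6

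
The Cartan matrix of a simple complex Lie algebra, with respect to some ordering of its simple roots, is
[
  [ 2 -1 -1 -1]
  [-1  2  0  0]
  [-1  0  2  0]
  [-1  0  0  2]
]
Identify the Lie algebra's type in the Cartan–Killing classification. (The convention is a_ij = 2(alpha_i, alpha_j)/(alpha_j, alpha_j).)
The matrix has rank 4 with 2's on the diagonal. Reading the off-diagonal entries as Dynkin edges (a single edge where a_ij = a_ji = -1; a double or triple edge where a_ij * a_ji = 2 or 3), the diagram is a chain of 2 nodes with a fork of two nodes at one end (D_4). One simple-root ordering that puts it in standard form is (alpha_4, alpha_1, alpha_3, alpha_2). So the algebra is type D_4, i.e. so(8).

type D_4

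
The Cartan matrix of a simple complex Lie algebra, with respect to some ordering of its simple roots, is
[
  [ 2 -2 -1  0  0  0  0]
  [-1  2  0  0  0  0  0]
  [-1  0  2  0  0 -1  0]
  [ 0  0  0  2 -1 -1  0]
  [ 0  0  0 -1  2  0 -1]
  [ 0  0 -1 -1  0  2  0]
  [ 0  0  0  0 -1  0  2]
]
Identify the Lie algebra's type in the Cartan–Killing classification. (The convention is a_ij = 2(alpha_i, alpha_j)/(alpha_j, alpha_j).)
The matrix has rank 7 with 2's on the diagonal. Reading the off-diagonal entries as Dynkin edges (a single edge where a_ij = a_ji = -1; a double or triple edge where a_ij * a_ji = 2 or 3), the diagram is a chain of 7 nodes with a double edge at one end; the terminal node there is the unique short simple root (B_7). One simple-root ordering that puts it in standard form is (alpha_7, alpha_5, alpha_4, alpha_6, alpha_3, alpha_1, alpha_2). So the algebra is type B_7, i.e. so(15).

type B_7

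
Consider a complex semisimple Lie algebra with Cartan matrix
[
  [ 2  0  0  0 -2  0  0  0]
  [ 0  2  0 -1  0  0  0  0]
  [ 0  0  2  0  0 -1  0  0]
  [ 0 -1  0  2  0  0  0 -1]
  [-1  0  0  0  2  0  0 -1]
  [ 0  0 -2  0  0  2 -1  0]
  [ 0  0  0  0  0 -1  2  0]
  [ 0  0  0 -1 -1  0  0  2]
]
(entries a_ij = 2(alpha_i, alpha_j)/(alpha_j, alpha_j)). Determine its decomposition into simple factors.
B3 ⊕ C5

The diagram associated to this matrix has two connected components: the simple roots {alpha_3, alpha_6, alpha_7} form a chain of 3 nodes with a double edge at one end; the terminal node there is the unique short simple root (B_3), and {alpha_1, alpha_2, alpha_4, alpha_5, alpha_8} form a chain of 5 nodes with a double edge at one end; the terminal node there is the unique long simple root (C_5). A semisimple Lie algebra decomposes uniquely as the direct sum of simple ideals, one per connected component of its Dynkin diagram, so g ≅ B_3 ⊕ C_5 (dimension 21 + 55 = 76).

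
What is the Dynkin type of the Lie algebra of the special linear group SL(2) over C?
This is sl(2), which has dimension 2^2 - 1 = 3 and rank 2 - 1 = 1 (a Cartan subalgebra is the diagonal traceless matrices). In the classification of classical Lie algebras, the special linear algebra sl(n+1) has type A_n; here n = 1, so the Dynkin diagram is a chain of 1 nodes with single edges (A_1). Hence the type is A_1.

A_1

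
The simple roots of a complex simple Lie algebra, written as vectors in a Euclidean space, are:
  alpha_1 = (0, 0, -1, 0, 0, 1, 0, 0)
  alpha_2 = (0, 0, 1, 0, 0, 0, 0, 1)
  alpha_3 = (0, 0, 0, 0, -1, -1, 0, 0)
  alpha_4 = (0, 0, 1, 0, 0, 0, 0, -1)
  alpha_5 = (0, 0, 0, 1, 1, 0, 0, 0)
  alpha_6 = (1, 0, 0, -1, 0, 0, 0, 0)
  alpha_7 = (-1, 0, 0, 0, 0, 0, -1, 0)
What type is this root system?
Compute the Cartan integers a_ij = 2(alpha_i, alpha_j)/(alpha_j, alpha_j); the resulting 7x7 Cartan matrix is
[[2, -1, -1, -1, 0, 0, 0], [-1, 2, 0, 0, 0, 0, 0], [-1, 0, 2, 0, -1, 0, 0], [-1, 0, 0, 2, 0, 0, 0], [0, 0, -1, 0, 2, -1, 0], [0, 0, 0, 0, -1, 2, -1], [0, 0, 0, 0, 0, -1, 2]].
All simple roots have the same length, so the diagram is simply laced. The associated Dynkin diagram is a chain of 5 nodes with a fork of two nodes at one end (D_7), so the type is D_7 (the algebra so(14)).

D_7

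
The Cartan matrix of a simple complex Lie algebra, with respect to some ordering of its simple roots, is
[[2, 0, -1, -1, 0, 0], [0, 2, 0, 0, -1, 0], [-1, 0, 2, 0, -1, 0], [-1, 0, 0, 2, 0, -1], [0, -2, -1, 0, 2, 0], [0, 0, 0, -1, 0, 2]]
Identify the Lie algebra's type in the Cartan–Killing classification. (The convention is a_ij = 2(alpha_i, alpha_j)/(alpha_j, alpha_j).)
The matrix has rank 6 with 2's on the diagonal. Reading the off-diagonal entries as Dynkin edges (a single edge where a_ij = a_ji = -1; a double or triple edge where a_ij * a_ji = 2 or 3), the diagram is a chain of 6 nodes with a double edge at one end; the terminal node there is the unique short simple root (B_6). One simple-root ordering that puts it in standard form is (alpha_6, alpha_4, alpha_1, alpha_3, alpha_5, alpha_2). So the algebra is type B_6, i.e. so(13).

B6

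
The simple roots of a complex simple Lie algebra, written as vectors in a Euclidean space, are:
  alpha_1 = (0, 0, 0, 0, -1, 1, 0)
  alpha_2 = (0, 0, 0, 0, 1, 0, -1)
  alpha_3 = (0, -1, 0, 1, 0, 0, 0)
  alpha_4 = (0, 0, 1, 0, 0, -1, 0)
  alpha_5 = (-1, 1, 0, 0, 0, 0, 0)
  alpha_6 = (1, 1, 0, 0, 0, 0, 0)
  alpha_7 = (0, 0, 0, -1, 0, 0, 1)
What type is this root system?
D_7 (so(14))

Compute the Cartan integers a_ij = 2(alpha_i, alpha_j)/(alpha_j, alpha_j); the resulting 7x7 Cartan matrix is
[[2, -1, 0, -1, 0, 0, 0], [-1, 2, 0, 0, 0, 0, -1], [0, 0, 2, 0, -1, -1, -1], [-1, 0, 0, 2, 0, 0, 0], [0, 0, -1, 0, 2, 0, 0], [0, 0, -1, 0, 0, 2, 0], [0, -1, -1, 0, 0, 0, 2]].
All simple roots have the same length, so the diagram is simply laced. The associated Dynkin diagram is a chain of 5 nodes with a fork of two nodes at one end (D_7), so the type is D_7 (the algebra so(14)).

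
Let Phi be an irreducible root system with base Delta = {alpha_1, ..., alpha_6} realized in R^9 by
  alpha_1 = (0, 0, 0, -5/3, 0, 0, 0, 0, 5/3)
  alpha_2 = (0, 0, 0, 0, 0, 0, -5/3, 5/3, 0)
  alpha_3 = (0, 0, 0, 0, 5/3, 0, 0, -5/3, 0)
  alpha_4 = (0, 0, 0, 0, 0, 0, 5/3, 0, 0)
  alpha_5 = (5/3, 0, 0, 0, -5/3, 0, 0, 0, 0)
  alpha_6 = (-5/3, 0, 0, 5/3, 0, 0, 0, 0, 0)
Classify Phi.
Compute the Cartan integers a_ij = 2(alpha_i, alpha_j)/(alpha_j, alpha_j); the resulting 6x6 Cartan matrix is
[[2, 0, 0, 0, 0, -1], [0, 2, -1, -2, 0, 0], [0, -1, 2, 0, -1, 0], [0, -1, 0, 2, 0, 0], [0, 0, -1, 0, 2, -1], [-1, 0, 0, 0, -1, 2]].
The roots have two lengths (squared-length ratio 2:1); the short ones are alpha_{4}. The associated Dynkin diagram is a chain of 6 nodes with a double edge at one end; the terminal node there is the unique short simple root (B_6), so the type is B_6 (the algebra so(13)).

type B_6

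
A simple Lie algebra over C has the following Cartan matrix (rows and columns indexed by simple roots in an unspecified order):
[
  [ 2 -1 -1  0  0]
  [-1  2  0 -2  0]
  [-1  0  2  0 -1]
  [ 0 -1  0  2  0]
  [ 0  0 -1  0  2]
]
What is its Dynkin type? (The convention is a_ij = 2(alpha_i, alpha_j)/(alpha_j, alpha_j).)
The matrix has rank 5 with 2's on the diagonal. Reading the off-diagonal entries as Dynkin edges (a single edge where a_ij = a_ji = -1; a double or triple edge where a_ij * a_ji = 2 or 3), the diagram is a chain of 5 nodes with a double edge at one end; the terminal node there is the unique short simple root (B_5). One simple-root ordering that puts it in standard form is (alpha_5, alpha_3, alpha_1, alpha_2, alpha_4). So the algebra is type B_5, i.e. so(11).

B_5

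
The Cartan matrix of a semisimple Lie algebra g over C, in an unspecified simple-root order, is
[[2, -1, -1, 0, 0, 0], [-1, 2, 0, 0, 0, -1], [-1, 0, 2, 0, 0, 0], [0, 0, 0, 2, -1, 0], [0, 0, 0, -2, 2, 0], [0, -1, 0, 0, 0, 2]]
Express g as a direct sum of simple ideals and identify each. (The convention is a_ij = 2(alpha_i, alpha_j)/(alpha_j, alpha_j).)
A4 + B2

The diagram associated to this matrix has two connected components: the simple roots {alpha_1, alpha_2, alpha_3, alpha_6} form a chain of 4 nodes with single edges (A_4), and {alpha_4, alpha_5} form a chain of 2 nodes with a double edge at one end; the terminal node there is the unique short simple root (B_2). A semisimple Lie algebra decomposes uniquely as the direct sum of simple ideals, one per connected component of its Dynkin diagram, so g ≅ A_4 ⊕ B_2 (dimension 24 + 10 = 34).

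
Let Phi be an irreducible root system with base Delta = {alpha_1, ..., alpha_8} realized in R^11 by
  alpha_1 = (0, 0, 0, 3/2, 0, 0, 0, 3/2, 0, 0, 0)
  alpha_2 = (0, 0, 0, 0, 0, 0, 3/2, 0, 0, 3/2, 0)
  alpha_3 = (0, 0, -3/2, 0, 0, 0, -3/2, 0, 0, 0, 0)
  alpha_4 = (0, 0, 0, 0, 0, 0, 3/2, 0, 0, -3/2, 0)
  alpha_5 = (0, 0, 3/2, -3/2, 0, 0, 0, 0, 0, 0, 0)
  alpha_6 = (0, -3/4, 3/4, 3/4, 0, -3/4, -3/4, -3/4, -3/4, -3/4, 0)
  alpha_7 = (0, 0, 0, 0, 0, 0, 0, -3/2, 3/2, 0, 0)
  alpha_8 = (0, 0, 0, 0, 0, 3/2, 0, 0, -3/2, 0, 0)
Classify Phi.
E_8

Compute the Cartan integers a_ij = 2(alpha_i, alpha_j)/(alpha_j, alpha_j); the resulting 8x8 Cartan matrix is
[[2, 0, 0, 0, -1, 0, -1, 0], [0, 2, -1, 0, 0, -1, 0, 0], [0, -1, 2, -1, -1, 0, 0, 0], [0, 0, -1, 2, 0, 0, 0, 0], [-1, 0, -1, 0, 2, 0, 0, 0], [0, -1, 0, 0, 0, 2, 0, 0], [-1, 0, 0, 0, 0, 0, 2, -1], [0, 0, 0, 0, 0, 0, -1, 2]].
All simple roots have the same length, so the diagram is simply laced. The associated Dynkin diagram is a chain of 7 nodes with one extra node attached to the third node from one end (E_8), so the type is E_8.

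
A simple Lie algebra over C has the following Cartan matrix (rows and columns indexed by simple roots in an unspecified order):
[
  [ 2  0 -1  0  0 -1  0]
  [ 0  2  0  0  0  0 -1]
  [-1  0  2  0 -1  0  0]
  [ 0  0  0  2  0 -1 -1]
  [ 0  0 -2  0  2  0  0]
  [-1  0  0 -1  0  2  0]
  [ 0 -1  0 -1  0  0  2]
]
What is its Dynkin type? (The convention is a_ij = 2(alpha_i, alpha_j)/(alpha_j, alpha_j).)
C_7 (sp(14))

The matrix has rank 7 with 2's on the diagonal. Reading the off-diagonal entries as Dynkin edges (a single edge where a_ij = a_ji = -1; a double or triple edge where a_ij * a_ji = 2 or 3), the diagram is a chain of 7 nodes with a double edge at one end; the terminal node there is the unique long simple root (C_7). One simple-root ordering that puts it in standard form is (alpha_2, alpha_7, alpha_4, alpha_6, alpha_1, alpha_3, alpha_5). So the algebra is type C_7, i.e. sp(14).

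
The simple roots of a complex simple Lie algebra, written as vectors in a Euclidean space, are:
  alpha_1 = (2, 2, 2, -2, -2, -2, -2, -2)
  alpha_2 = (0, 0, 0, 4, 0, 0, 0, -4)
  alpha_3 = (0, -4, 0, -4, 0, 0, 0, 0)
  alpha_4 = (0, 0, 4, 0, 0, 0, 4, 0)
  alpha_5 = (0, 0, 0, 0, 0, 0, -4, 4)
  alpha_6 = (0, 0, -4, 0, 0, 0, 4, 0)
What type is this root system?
Compute the Cartan integers a_ij = 2(alpha_i, alpha_j)/(alpha_j, alpha_j); the resulting 6x6 Cartan matrix is
[[2, 0, 0, 0, 0, -1], [0, 2, -1, 0, -1, 0], [0, -1, 2, 0, 0, 0], [0, 0, 0, 2, -1, 0], [0, -1, 0, -1, 2, -1], [-1, 0, 0, 0, -1, 2]].
All simple roots have the same length, so the diagram is simply laced. The associated Dynkin diagram is a chain of 5 nodes with one extra node attached to the third node from one end (E_6), so the type is E_6.

type E_6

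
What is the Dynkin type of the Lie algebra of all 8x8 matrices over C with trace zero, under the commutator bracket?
This is sl(8), which has dimension 8^2 - 1 = 63 and rank 8 - 1 = 7 (a Cartan subalgebra is the diagonal traceless matrices). In the classification of classical Lie algebras, the special linear algebra sl(n+1) has type A_n; here n = 7, so the Dynkin diagram is a chain of 7 nodes with single edges (A_7). Hence the type is A_7.

type A_7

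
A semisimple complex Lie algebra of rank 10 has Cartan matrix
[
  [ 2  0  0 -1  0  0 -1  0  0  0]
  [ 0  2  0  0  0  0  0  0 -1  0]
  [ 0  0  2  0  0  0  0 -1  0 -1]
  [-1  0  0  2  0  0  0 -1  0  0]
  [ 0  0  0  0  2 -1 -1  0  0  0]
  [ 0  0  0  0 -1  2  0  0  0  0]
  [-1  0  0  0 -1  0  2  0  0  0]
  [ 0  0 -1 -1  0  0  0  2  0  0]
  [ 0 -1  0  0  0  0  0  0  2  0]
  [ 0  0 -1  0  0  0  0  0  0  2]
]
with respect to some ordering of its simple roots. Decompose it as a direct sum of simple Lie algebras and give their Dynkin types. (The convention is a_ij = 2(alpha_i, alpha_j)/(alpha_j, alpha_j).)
type A_2 ⊕ type A_8

The diagram associated to this matrix has two connected components: the simple roots {alpha_2, alpha_9} form a chain of 2 nodes with single edges (A_2), and {alpha_1, alpha_3, alpha_4, alpha_5, alpha_6, alpha_7, alpha_8, alpha_10} form a chain of 8 nodes with single edges (A_8). A semisimple Lie algebra decomposes uniquely as the direct sum of simple ideals, one per connected component of its Dynkin diagram, so g ≅ A_2 ⊕ A_8 (dimension 8 + 80 = 88).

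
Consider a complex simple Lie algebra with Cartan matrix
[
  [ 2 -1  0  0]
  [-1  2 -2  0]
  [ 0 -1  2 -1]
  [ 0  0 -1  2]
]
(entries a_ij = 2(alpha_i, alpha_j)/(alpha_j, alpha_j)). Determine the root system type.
The matrix has rank 4 with 2's on the diagonal. Reading the off-diagonal entries as Dynkin edges (a single edge where a_ij = a_ji = -1; a double or triple edge where a_ij * a_ji = 2 or 3), the diagram is a chain of 4 nodes with a double edge between the middle two (F_4). One simple-root ordering that puts it in standard form is (alpha_1, alpha_2, alpha_3, alpha_4). So the algebra is type F_4.

F_4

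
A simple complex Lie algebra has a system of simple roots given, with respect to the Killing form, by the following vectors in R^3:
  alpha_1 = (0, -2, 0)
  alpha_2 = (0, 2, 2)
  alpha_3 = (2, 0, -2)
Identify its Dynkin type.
Compute the Cartan integers a_ij = 2(alpha_i, alpha_j)/(alpha_j, alpha_j); the resulting 3x3 Cartan matrix is
[[2, -1, 0], [-2, 2, -1], [0, -1, 2]].
The roots have two lengths (squared-length ratio 2:1); the short ones are alpha_{1}. The associated Dynkin diagram is a chain of 3 nodes with a double edge at one end; the terminal node there is the unique short simple root (B_3), so the type is B_3 (the algebra so(7)).

B_3 (so(7))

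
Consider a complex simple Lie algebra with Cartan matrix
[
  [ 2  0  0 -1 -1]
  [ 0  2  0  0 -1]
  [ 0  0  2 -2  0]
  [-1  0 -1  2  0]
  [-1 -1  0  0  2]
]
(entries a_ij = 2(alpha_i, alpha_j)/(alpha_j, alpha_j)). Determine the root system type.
The matrix has rank 5 with 2's on the diagonal. Reading the off-diagonal entries as Dynkin edges (a single edge where a_ij = a_ji = -1; a double or triple edge where a_ij * a_ji = 2 or 3), the diagram is a chain of 5 nodes with a double edge at one end; the terminal node there is the unique long simple root (C_5). One simple-root ordering that puts it in standard form is (alpha_2, alpha_5, alpha_1, alpha_4, alpha_3). So the algebra is type C_5, i.e. sp(10).

C_5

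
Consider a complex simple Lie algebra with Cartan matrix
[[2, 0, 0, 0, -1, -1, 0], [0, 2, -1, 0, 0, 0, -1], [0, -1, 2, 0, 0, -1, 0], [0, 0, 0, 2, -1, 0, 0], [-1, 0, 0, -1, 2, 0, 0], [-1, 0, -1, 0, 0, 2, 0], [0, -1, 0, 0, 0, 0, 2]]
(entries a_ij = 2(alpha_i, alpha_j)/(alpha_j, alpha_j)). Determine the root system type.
type A_7

The matrix has rank 7 with 2's on the diagonal. Reading the off-diagonal entries as Dynkin edges (a single edge where a_ij = a_ji = -1; a double or triple edge where a_ij * a_ji = 2 or 3), the diagram is a chain of 7 nodes with single edges (A_7). One simple-root ordering that puts it in standard form is (alpha_4, alpha_5, alpha_1, alpha_6, alpha_3, alpha_2, alpha_7). So the algebra is type A_7, i.e. sl(8).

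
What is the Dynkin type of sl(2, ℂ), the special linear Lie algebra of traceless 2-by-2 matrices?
This is sl(2), which has dimension 2^2 - 1 = 3 and rank 2 - 1 = 1 (a Cartan subalgebra is the diagonal traceless matrices). In the classification of classical Lie algebras, the special linear algebra sl(n+1) has type A_n; here n = 1, so the Dynkin diagram is a chain of 1 nodes with single edges (A_1). Hence the type is A_1.

A_1 (sl(2))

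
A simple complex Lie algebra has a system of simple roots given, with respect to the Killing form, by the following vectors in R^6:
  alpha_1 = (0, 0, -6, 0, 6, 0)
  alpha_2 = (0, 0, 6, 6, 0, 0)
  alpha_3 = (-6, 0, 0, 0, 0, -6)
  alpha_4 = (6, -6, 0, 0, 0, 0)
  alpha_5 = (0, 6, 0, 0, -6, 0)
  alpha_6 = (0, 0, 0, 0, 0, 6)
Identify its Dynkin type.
B_6

Compute the Cartan integers a_ij = 2(alpha_i, alpha_j)/(alpha_j, alpha_j); the resulting 6x6 Cartan matrix is
[[2, -1, 0, 0, -1, 0], [-1, 2, 0, 0, 0, 0], [0, 0, 2, -1, 0, -2], [0, 0, -1, 2, -1, 0], [-1, 0, 0, -1, 2, 0], [0, 0, -1, 0, 0, 2]].
The roots have two lengths (squared-length ratio 2:1); the short ones are alpha_{6}. The associated Dynkin diagram is a chain of 6 nodes with a double edge at one end; the terminal node there is the unique short simple root (B_6), so the type is B_6 (the algebra so(13)).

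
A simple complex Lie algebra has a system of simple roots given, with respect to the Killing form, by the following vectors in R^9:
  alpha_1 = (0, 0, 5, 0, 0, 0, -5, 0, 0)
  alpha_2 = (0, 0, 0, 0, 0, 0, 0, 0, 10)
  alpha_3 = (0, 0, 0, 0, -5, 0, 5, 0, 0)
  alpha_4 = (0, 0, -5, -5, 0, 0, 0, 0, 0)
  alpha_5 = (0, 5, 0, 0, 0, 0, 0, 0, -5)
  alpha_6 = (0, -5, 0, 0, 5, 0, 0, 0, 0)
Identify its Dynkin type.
Compute the Cartan integers a_ij = 2(alpha_i, alpha_j)/(alpha_j, alpha_j); the resulting 6x6 Cartan matrix is
[[2, 0, -1, -1, 0, 0], [0, 2, 0, 0, -2, 0], [-1, 0, 2, 0, 0, -1], [-1, 0, 0, 2, 0, 0], [0, -1, 0, 0, 2, -1], [0, 0, -1, 0, -1, 2]].
The roots have two lengths (squared-length ratio 2:1); the short ones are alpha_{1,3,4,5,6}. The associated Dynkin diagram is a chain of 6 nodes with a double edge at one end; the terminal node there is the unique long simple root (C_6), so the type is C_6 (the algebra sp(12)).

type C_6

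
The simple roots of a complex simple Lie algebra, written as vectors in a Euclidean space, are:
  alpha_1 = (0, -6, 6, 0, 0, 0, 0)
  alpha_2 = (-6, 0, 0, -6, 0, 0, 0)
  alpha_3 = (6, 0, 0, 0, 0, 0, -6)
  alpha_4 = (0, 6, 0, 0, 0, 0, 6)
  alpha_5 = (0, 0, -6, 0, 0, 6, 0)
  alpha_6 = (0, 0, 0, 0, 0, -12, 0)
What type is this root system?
Compute the Cartan integers a_ij = 2(alpha_i, alpha_j)/(alpha_j, alpha_j); the resulting 6x6 Cartan matrix is
[[2, 0, 0, -1, -1, 0], [0, 2, -1, 0, 0, 0], [0, -1, 2, -1, 0, 0], [-1, 0, -1, 2, 0, 0], [-1, 0, 0, 0, 2, -1], [0, 0, 0, 0, -2, 2]].
The roots have two lengths (squared-length ratio 2:1); the short ones are alpha_{1,2,3,4,5}. The associated Dynkin diagram is a chain of 6 nodes with a double edge at one end; the terminal node there is the unique long simple root (C_6), so the type is C_6 (the algebra sp(12)).

type C_6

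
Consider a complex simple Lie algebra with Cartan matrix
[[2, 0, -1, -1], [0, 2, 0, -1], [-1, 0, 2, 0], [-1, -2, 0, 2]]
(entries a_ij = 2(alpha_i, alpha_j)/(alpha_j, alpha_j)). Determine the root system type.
B_4

The matrix has rank 4 with 2's on the diagonal. Reading the off-diagonal entries as Dynkin edges (a single edge where a_ij = a_ji = -1; a double or triple edge where a_ij * a_ji = 2 or 3), the diagram is a chain of 4 nodes with a double edge at one end; the terminal node there is the unique short simple root (B_4). One simple-root ordering that puts it in standard form is (alpha_3, alpha_1, alpha_4, alpha_2). So the algebra is type B_4, i.e. so(9).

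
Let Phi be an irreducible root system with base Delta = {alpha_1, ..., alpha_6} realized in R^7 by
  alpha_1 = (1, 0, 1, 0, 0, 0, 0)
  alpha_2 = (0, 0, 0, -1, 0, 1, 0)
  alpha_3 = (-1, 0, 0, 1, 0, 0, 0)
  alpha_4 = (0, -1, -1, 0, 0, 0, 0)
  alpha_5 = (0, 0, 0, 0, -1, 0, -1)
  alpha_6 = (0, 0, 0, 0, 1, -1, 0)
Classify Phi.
Compute the Cartan integers a_ij = 2(alpha_i, alpha_j)/(alpha_j, alpha_j); the resulting 6x6 Cartan matrix is
[[2, 0, -1, -1, 0, 0], [0, 2, -1, 0, 0, -1], [-1, -1, 2, 0, 0, 0], [-1, 0, 0, 2, 0, 0], [0, 0, 0, 0, 2, -1], [0, -1, 0, 0, -1, 2]].
All simple roots have the same length, so the diagram is simply laced. The associated Dynkin diagram is a chain of 6 nodes with single edges (A_6), so the type is A_6 (the algebra sl(7)).

A_6 (sl(7))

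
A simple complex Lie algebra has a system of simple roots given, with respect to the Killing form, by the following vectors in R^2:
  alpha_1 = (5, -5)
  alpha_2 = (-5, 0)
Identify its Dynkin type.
type B_2

Compute the Cartan integers a_ij = 2(alpha_i, alpha_j)/(alpha_j, alpha_j); the resulting 2x2 Cartan matrix is
[[2, -2], [-1, 2]].
The roots have two lengths (squared-length ratio 2:1); the short ones are alpha_{2}. The associated Dynkin diagram is a chain of 2 nodes with a double edge at one end; the terminal node there is the unique short simple root (B_2), so the type is B_2 (the algebra so(5)).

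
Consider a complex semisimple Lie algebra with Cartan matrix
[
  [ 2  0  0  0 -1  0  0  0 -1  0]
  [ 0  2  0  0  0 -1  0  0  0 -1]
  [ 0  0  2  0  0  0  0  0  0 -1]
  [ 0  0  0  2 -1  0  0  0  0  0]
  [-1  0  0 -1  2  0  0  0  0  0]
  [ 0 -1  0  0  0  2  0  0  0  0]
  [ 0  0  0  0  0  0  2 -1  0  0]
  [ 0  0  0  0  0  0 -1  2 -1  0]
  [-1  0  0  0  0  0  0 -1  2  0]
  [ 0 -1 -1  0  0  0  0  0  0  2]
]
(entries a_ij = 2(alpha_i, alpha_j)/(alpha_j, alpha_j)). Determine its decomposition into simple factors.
A_4 (sl(5)) ⊕ A_6 (sl(7))

The diagram associated to this matrix has two connected components: the simple roots {alpha_2, alpha_3, alpha_6, alpha_10} form a chain of 4 nodes with single edges (A_4), and {alpha_1, alpha_4, alpha_5, alpha_7, alpha_8, alpha_9} form a chain of 6 nodes with single edges (A_6). A semisimple Lie algebra decomposes uniquely as the direct sum of simple ideals, one per connected component of its Dynkin diagram, so g ≅ A_4 ⊕ A_6 (dimension 24 + 48 = 72).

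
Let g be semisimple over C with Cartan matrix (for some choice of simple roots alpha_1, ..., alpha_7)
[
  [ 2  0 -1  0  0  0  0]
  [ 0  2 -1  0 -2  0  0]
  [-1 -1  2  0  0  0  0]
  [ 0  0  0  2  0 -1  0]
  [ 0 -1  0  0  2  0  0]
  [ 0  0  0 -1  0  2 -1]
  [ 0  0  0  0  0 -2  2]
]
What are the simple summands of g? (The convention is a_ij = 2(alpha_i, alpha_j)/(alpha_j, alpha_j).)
B_4 (so(9)) ⊕ C_3 (sp(6))

The diagram associated to this matrix has two connected components: the simple roots {alpha_1, alpha_2, alpha_3, alpha_5} form a chain of 4 nodes with a double edge at one end; the terminal node there is the unique short simple root (B_4), and {alpha_4, alpha_6, alpha_7} form a chain of 3 nodes with a double edge at one end; the terminal node there is the unique long simple root (C_3). A semisimple Lie algebra decomposes uniquely as the direct sum of simple ideals, one per connected component of its Dynkin diagram, so g ≅ B_4 ⊕ C_3 (dimension 36 + 21 = 57).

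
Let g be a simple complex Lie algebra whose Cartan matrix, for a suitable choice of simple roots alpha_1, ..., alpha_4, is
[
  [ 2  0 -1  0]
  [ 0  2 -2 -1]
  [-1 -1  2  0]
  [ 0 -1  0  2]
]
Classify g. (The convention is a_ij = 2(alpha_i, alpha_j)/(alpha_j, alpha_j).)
The matrix has rank 4 with 2's on the diagonal. Reading the off-diagonal entries as Dynkin edges (a single edge where a_ij = a_ji = -1; a double or triple edge where a_ij * a_ji = 2 or 3), the diagram is a chain of 4 nodes with a double edge between the middle two (F_4). One simple-root ordering that puts it in standard form is (alpha_4, alpha_2, alpha_3, alpha_1). So the algebra is type F_4.

F4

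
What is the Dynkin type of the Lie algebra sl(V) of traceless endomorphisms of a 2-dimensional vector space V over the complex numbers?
This is sl(2), which has dimension 2^2 - 1 = 3 and rank 2 - 1 = 1 (a Cartan subalgebra is the diagonal traceless matrices). In the classification of classical Lie algebras, the special linear algebra sl(n+1) has type A_n; here n = 1, so the Dynkin diagram is a chain of 1 nodes with single edges (A_1). Hence the type is A_1.

A1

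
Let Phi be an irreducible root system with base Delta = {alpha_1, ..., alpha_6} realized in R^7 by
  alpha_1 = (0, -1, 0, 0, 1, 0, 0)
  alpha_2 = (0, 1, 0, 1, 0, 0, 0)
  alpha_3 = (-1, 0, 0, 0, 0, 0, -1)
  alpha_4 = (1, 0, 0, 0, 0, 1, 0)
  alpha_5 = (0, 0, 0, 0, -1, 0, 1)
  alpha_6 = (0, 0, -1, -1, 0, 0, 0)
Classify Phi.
Compute the Cartan integers a_ij = 2(alpha_i, alpha_j)/(alpha_j, alpha_j); the resulting 6x6 Cartan matrix is
[[2, -1, 0, 0, -1, 0], [-1, 2, 0, 0, 0, -1], [0, 0, 2, -1, -1, 0], [0, 0, -1, 2, 0, 0], [-1, 0, -1, 0, 2, 0], [0, -1, 0, 0, 0, 2]].
All simple roots have the same length, so the diagram is simply laced. The associated Dynkin diagram is a chain of 6 nodes with single edges (A_6), so the type is A_6 (the algebra sl(7)).

type A_6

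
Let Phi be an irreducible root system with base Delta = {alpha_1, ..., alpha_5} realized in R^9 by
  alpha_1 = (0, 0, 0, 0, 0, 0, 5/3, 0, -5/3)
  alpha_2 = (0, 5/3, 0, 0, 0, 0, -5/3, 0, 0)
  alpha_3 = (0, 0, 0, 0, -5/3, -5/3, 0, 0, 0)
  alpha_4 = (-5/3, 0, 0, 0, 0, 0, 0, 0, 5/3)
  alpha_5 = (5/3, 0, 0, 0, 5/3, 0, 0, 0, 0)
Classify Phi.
type A_5

Compute the Cartan integers a_ij = 2(alpha_i, alpha_j)/(alpha_j, alpha_j); the resulting 5x5 Cartan matrix is
[[2, -1, 0, -1, 0], [-1, 2, 0, 0, 0], [0, 0, 2, 0, -1], [-1, 0, 0, 2, -1], [0, 0, -1, -1, 2]].
All simple roots have the same length, so the diagram is simply laced. The associated Dynkin diagram is a chain of 5 nodes with single edges (A_5), so the type is A_5 (the algebra sl(6)).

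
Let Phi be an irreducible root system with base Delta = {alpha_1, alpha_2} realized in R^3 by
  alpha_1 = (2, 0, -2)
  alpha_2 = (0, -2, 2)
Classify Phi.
Compute the Cartan integers a_ij = 2(alpha_i, alpha_j)/(alpha_j, alpha_j); the resulting 2x2 Cartan matrix is
[[2, -1], [-1, 2]].
All simple roots have the same length, so the diagram is simply laced. The associated Dynkin diagram is a chain of 2 nodes with single edges (A_2), so the type is A_2 (the algebra sl(3)).

type A_2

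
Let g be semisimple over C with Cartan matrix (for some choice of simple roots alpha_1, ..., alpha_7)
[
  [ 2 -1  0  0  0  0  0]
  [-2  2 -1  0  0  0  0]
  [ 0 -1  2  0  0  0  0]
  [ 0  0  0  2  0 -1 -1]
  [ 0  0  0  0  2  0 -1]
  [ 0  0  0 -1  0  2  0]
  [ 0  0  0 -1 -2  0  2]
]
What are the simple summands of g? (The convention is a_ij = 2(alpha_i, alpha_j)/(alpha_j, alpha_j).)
The diagram associated to this matrix has two connected components: the simple roots {alpha_1, alpha_2, alpha_3} form a chain of 3 nodes with a double edge at one end; the terminal node there is the unique short simple root (B_3), and {alpha_4, alpha_5, alpha_6, alpha_7} form a chain of 4 nodes with a double edge at one end; the terminal node there is the unique short simple root (B_4). A semisimple Lie algebra decomposes uniquely as the direct sum of simple ideals, one per connected component of its Dynkin diagram, so g ≅ B_3 ⊕ B_4 (dimension 21 + 36 = 57).

type B_3 ⊕ type B_4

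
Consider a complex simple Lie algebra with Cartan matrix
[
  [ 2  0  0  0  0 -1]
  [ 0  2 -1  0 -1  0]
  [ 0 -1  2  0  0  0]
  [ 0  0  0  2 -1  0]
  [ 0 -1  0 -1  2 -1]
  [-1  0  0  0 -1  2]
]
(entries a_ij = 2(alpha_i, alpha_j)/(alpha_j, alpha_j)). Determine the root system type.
type E_6

The matrix has rank 6 with 2's on the diagonal. Reading the off-diagonal entries as Dynkin edges (a single edge where a_ij = a_ji = -1; a double or triple edge where a_ij * a_ji = 2 or 3), the diagram is a chain of 5 nodes with one extra node attached to the third node from one end (E_6). One simple-root ordering that puts it in standard form is (alpha_3, alpha_4, alpha_2, alpha_5, alpha_6, alpha_1). So the algebra is type E_6.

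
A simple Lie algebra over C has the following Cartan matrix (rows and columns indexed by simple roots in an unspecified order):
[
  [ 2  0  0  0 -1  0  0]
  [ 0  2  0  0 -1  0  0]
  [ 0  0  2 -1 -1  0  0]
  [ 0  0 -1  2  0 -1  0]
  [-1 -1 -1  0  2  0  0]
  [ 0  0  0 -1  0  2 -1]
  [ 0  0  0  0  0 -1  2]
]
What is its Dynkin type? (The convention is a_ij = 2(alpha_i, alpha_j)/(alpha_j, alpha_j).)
The matrix has rank 7 with 2's on the diagonal. Reading the off-diagonal entries as Dynkin edges (a single edge where a_ij = a_ji = -1; a double or triple edge where a_ij * a_ji = 2 or 3), the diagram is a chain of 5 nodes with a fork of two nodes at one end (D_7). One simple-root ordering that puts it in standard form is (alpha_7, alpha_6, alpha_4, alpha_3, alpha_5, alpha_1, alpha_2). So the algebra is type D_7, i.e. so(14).

type D_7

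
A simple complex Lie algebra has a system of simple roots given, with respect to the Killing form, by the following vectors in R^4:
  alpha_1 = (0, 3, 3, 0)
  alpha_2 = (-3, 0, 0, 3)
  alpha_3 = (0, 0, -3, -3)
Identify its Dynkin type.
A3

Compute the Cartan integers a_ij = 2(alpha_i, alpha_j)/(alpha_j, alpha_j); the resulting 3x3 Cartan matrix is
[[2, 0, -1], [0, 2, -1], [-1, -1, 2]].
All simple roots have the same length, so the diagram is simply laced. The associated Dynkin diagram is a chain of 3 nodes with single edges (A_3), so the type is A_3 (the algebra sl(4)).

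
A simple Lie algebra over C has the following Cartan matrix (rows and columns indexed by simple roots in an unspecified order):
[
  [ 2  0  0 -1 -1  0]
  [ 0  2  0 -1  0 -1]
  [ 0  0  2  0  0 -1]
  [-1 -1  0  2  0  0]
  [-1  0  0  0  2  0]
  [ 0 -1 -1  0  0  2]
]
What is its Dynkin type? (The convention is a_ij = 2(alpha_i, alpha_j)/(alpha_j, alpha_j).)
The matrix has rank 6 with 2's on the diagonal. Reading the off-diagonal entries as Dynkin edges (a single edge where a_ij = a_ji = -1; a double or triple edge where a_ij * a_ji = 2 or 3), the diagram is a chain of 6 nodes with single edges (A_6). One simple-root ordering that puts it in standard form is (alpha_3, alpha_6, alpha_2, alpha_4, alpha_1, alpha_5). So the algebra is type A_6, i.e. sl(7).

A6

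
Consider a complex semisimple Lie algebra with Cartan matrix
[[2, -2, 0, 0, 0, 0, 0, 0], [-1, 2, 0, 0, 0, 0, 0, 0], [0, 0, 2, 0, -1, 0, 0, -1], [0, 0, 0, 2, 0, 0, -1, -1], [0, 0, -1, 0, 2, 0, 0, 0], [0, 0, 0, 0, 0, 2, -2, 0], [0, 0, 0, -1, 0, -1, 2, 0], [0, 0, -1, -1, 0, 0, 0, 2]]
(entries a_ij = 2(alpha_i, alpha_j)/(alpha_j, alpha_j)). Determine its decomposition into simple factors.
type B_2 + type C_6

The diagram associated to this matrix has two connected components: the simple roots {alpha_1, alpha_2} form a chain of 2 nodes with a double edge at one end; the terminal node there is the unique short simple root (B_2), and {alpha_3, alpha_4, alpha_5, alpha_6, alpha_7, alpha_8} form a chain of 6 nodes with a double edge at one end; the terminal node there is the unique long simple root (C_6). A semisimple Lie algebra decomposes uniquely as the direct sum of simple ideals, one per connected component of its Dynkin diagram, so g ≅ B_2 ⊕ C_6 (dimension 10 + 78 = 88).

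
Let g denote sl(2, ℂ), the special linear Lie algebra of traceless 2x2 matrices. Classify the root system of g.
A_1

This is sl(2), which has dimension 2^2 - 1 = 3 and rank 2 - 1 = 1 (a Cartan subalgebra is the diagonal traceless matrices). In the classification of classical Lie algebras, the special linear algebra sl(n+1) has type A_n; here n = 1, so the Dynkin diagram is a chain of 1 nodes with single edges (A_1). Hence the type is A_1.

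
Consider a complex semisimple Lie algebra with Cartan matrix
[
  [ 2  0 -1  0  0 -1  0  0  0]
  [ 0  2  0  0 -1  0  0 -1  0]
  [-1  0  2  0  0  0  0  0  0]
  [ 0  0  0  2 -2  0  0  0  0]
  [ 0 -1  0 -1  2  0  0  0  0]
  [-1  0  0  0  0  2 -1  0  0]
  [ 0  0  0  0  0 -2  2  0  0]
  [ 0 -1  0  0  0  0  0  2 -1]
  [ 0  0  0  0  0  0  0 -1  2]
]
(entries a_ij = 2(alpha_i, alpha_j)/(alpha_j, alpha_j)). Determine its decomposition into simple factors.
C4 + C5

The diagram associated to this matrix has two connected components: the simple roots {alpha_1, alpha_3, alpha_6, alpha_7} form a chain of 4 nodes with a double edge at one end; the terminal node there is the unique long simple root (C_4), and {alpha_2, alpha_4, alpha_5, alpha_8, alpha_9} form a chain of 5 nodes with a double edge at one end; the terminal node there is the unique long simple root (C_5). A semisimple Lie algebra decomposes uniquely as the direct sum of simple ideals, one per connected component of its Dynkin diagram, so g ≅ C_4 ⊕ C_5 (dimension 36 + 55 = 91).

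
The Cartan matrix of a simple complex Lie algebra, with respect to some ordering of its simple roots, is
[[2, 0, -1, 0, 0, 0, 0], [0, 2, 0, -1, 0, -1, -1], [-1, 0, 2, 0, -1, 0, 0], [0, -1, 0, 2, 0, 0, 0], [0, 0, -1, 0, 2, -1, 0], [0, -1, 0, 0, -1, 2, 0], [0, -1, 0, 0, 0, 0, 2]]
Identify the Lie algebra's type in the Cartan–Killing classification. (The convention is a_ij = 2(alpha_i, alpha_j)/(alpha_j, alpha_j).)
D_7 (so(14))

The matrix has rank 7 with 2's on the diagonal. Reading the off-diagonal entries as Dynkin edges (a single edge where a_ij = a_ji = -1; a double or triple edge where a_ij * a_ji = 2 or 3), the diagram is a chain of 5 nodes with a fork of two nodes at one end (D_7). One simple-root ordering that puts it in standard form is (alpha_1, alpha_3, alpha_5, alpha_6, alpha_2, alpha_4, alpha_7). So the algebra is type D_7, i.e. so(14).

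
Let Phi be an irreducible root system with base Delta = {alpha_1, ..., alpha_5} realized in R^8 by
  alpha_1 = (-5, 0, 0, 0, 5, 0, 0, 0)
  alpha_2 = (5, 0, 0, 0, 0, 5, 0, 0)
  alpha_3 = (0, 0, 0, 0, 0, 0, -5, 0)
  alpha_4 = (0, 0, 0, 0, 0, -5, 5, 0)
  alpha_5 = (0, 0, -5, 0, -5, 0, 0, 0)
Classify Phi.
Compute the Cartan integers a_ij = 2(alpha_i, alpha_j)/(alpha_j, alpha_j); the resulting 5x5 Cartan matrix is
[[2, -1, 0, 0, -1], [-1, 2, 0, -1, 0], [0, 0, 2, -1, 0], [0, -1, -2, 2, 0], [-1, 0, 0, 0, 2]].
The roots have two lengths (squared-length ratio 2:1); the short ones are alpha_{3}. The associated Dynkin diagram is a chain of 5 nodes with a double edge at one end; the terminal node there is the unique short simple root (B_5), so the type is B_5 (the algebra so(11)).

type B_5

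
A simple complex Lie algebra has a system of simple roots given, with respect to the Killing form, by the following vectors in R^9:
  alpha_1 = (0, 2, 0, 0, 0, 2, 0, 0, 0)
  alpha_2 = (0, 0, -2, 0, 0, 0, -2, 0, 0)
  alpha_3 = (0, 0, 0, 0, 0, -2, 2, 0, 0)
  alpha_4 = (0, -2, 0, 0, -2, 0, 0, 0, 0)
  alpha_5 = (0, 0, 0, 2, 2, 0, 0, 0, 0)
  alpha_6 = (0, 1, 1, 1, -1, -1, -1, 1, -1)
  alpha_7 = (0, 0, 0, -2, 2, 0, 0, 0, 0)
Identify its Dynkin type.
Compute the Cartan integers a_ij = 2(alpha_i, alpha_j)/(alpha_j, alpha_j); the resulting 7x7 Cartan matrix is
[[2, 0, -1, -1, 0, 0, 0], [0, 2, -1, 0, 0, 0, 0], [-1, -1, 2, 0, 0, 0, 0], [-1, 0, 0, 2, -1, 0, -1], [0, 0, 0, -1, 2, 0, 0], [0, 0, 0, 0, 0, 2, -1], [0, 0, 0, -1, 0, -1, 2]].
All simple roots have the same length, so the diagram is simply laced. The associated Dynkin diagram is a chain of 6 nodes with one extra node attached to the third node from one end (E_7), so the type is E_7.

E_7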